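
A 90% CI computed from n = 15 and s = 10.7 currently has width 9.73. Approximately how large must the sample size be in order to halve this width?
n ≈ 60

CI width ∝ 1/√n
To reduce width by factor 2, need √n to grow by 2 → need 2² = 4 times as many samples.

Current: n = 15, width = 9.73
New: n = 60, width ≈ 4.62

Width reduced by factor of 9.73/4.62 = 2.11.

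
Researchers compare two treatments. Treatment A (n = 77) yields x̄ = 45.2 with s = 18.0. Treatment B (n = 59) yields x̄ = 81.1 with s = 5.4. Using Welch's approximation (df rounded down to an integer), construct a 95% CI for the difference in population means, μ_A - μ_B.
(-40.21, -31.59)

Difference: x̄₁ - x̄₂ = -35.90
SE = √(s₁²/n₁ + s₂²/n₂) = √(18.0²/77 + 5.4²/59) = 2.1684
df = 93.22 → 93 (Welch–Satterthwaite, rounded down)
t* = 1.986

CI: -35.90 ± 1.986 · 2.1684 = -35.90 ± 4.31 = (-40.21, -31.59)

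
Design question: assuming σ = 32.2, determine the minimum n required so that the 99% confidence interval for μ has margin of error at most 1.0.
n ≥ 6881

For margin E ≤ 1.0:
n ≥ (z* · σ / E)²
n ≥ (2.576 · 32.2 / 1.0)²
n ≥ 6880.24

Minimum n = 6881 (rounding up)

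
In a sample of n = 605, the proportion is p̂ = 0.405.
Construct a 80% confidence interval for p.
(0.379, 0.431)

Proportion CI:
SE = √(p̂(1-p̂)/n) = √(0.405 · 0.595 / 605) = 0.01996

z* = 1.282
Margin = z* · SE = 1.282 · 0.01996 = 0.0256

CI: 0.405 ± 0.0256 = (0.379, 0.431)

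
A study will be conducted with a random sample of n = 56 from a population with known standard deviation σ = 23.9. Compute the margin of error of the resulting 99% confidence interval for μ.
Margin of error = 8.23

Margin of error = z* · σ/√n
= 2.576 · 23.9/√56
= 2.576 · 23.9/7.4833
= 8.23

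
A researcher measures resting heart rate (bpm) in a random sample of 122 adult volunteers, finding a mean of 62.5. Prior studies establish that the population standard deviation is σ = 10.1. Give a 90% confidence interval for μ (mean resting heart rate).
(61.00, 64.00)

z-interval (σ known):
z* = 1.645 for 90% confidence

Margin of error = z* · σ/√n = 1.645 · 10.1/√122 = 1.50

CI: (62.5 - 1.50, 62.5 + 1.50) = (61.00, 64.00)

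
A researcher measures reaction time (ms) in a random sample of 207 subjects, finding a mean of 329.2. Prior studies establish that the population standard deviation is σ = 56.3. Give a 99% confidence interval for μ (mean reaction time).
(319.12, 339.28)

z-interval (σ known):
z* = 2.576 for 99% confidence

Margin of error = z* · σ/√n = 2.576 · 56.3/√207 = 10.08

CI: (329.2 - 10.08, 329.2 + 10.08) = (319.12, 339.28)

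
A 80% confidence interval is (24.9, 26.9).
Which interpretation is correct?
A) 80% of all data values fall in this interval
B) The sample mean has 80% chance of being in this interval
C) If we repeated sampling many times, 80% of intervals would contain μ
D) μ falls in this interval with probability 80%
C

A) Wrong — a CI is about the parameter μ, not individual data values.
B) Wrong — x̄ is observed and sits in the interval by construction.
C) Correct — this is the frequentist long-run coverage interpretation.
D) Wrong — μ is fixed; the randomness lives in the interval, not in μ.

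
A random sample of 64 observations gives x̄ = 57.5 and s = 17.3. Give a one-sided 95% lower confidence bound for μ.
μ ≥ 53.89

Lower bound (one-sided):
t* = 1.669 (one-sided for 95%)
Lower bound = x̄ - t* · s/√n = 57.5 - 1.669 · 17.3/√64 = 53.89

We are 95% confident that μ ≥ 53.89.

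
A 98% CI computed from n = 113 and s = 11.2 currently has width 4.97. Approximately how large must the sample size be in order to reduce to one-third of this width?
n ≈ 1017

CI width ∝ 1/√n
To reduce width by factor 3, need √n to grow by 3 → need 3² = 9 times as many samples.

Current: n = 113, width = 4.97
New: n = 1017, width ≈ 1.64

Width reduced by factor of 4.97/1.64 = 3.03.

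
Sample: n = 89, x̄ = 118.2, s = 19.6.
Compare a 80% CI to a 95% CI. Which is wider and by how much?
95% CI is wider by 2.90

df = 88
80% CI: t* = 1.291, (115.52, 120.88), width = 2 · t* · s/√n = 5.36
95% CI: t* = 1.987, (114.07, 122.33), width = 2 · t* · s/√n = 8.26

The 95% CI is wider by 8.26 - 5.36 = 2.90.
Higher confidence requires a wider interval.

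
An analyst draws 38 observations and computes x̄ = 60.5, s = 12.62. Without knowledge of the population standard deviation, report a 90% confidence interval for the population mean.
(57.05, 63.95)

t-interval (σ unknown):
df = n - 1 = 37
t* = 1.687 for 90% confidence

Margin of error = t* · s/√n = 1.687 · 12.62/√38 = 3.45

CI: (57.05, 63.95)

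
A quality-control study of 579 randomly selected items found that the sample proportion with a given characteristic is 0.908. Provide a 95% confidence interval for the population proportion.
(0.884, 0.932)

Proportion CI:
SE = √(p̂(1-p̂)/n) = √(0.908 · 0.092 / 579) = 0.01201

z* = 1.960
Margin = z* · SE = 1.960 · 0.01201 = 0.0235

CI: 0.908 ± 0.0235 = (0.884, 0.932)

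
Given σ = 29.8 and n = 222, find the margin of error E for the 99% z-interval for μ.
Margin of error = 5.15

Margin of error = z* · σ/√n
= 2.576 · 29.8/√222
= 2.576 · 29.8/14.8997
= 5.15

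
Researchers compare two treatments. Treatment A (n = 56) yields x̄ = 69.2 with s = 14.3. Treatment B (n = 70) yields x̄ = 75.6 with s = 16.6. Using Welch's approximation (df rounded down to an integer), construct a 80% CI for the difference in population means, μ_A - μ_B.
(-9.95, -2.85)

Difference: x̄₁ - x̄₂ = -6.40
SE = √(s₁²/n₁ + s₂²/n₂) = √(14.3²/56 + 16.6²/70) = 2.7547
df = 123.29 → 123 (Welch–Satterthwaite, rounded down)
t* = 1.288

CI: -6.40 ± 1.288 · 2.7547 = -6.40 ± 3.55 = (-9.95, -2.85)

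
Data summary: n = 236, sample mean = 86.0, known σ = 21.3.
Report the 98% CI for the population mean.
(82.77, 89.23)

z-interval (σ known):
z* = 2.326 for 98% confidence

Margin of error = z* · σ/√n = 2.326 · 21.3/√236 = 3.23

CI: (86.0 - 3.23, 86.0 + 3.23) = (82.77, 89.23)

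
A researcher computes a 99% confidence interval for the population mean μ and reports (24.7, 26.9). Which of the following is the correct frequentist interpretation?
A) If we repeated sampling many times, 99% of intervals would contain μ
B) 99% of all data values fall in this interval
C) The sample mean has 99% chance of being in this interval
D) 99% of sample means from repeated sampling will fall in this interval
A

A) Correct — this is the frequentist long-run coverage interpretation.
B) Wrong — a CI is about the parameter μ, not individual data values.
C) Wrong — x̄ is observed and sits in the interval by construction.
D) Wrong — coverage applies to intervals containing μ, not to future x̄ values.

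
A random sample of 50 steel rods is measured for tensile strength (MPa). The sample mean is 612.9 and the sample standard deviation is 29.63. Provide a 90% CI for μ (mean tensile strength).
(605.87, 619.93)

t-interval (σ unknown):
df = n - 1 = 49
t* = 1.677 for 90% confidence

Margin of error = t* · s/√n = 1.677 · 29.63/√50 = 7.03

CI: (605.87, 619.93)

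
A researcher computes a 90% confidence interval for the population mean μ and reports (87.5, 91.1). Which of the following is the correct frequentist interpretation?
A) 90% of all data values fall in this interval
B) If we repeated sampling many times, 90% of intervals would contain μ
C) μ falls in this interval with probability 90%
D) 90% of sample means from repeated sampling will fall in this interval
B

A) Wrong — a CI is about the parameter μ, not individual data values.
B) Correct — this is the frequentist long-run coverage interpretation.
C) Wrong — μ is fixed; the randomness lives in the interval, not in μ.
D) Wrong — coverage applies to intervals containing μ, not to future x̄ values.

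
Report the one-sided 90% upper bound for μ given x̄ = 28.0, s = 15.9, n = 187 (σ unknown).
μ ≤ 29.50

Upper bound (one-sided):
t* = 1.286 (one-sided for 90%)
Upper bound = x̄ + t* · s/√n = 28.0 + 1.286 · 15.9/√187 = 29.50

We are 90% confident that μ ≤ 29.50.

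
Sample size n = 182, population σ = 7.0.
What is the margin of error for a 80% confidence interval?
Margin of error = 0.67

Margin of error = z* · σ/√n
= 1.282 · 7.0/√182
= 1.282 · 7.0/13.4907
= 0.67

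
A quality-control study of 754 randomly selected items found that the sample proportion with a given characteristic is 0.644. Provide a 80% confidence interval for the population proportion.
(0.622, 0.666)

Proportion CI:
SE = √(p̂(1-p̂)/n) = √(0.644 · 0.356 / 754) = 0.01744

z* = 1.282
Margin = z* · SE = 1.282 · 0.01744 = 0.0224

CI: 0.644 ± 0.0224 = (0.622, 0.666)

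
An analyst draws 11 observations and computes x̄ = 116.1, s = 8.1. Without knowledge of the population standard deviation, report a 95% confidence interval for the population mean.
(110.66, 121.54)

t-interval (σ unknown):
df = n - 1 = 10
t* = 2.228 for 95% confidence

Margin of error = t* · s/√n = 2.228 · 8.1/√11 = 5.44

CI: (110.66, 121.54)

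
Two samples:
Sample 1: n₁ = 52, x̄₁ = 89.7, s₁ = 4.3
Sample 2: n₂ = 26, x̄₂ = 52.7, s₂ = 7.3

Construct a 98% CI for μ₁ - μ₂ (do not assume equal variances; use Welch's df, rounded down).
(33.21, 40.79)

Difference: x̄₁ - x̄₂ = 37.00
SE = √(s₁²/n₁ + s₂²/n₂) = √(4.3²/52 + 7.3²/26) = 1.5509
df = 33.93 → 33 (Welch–Satterthwaite, rounded down)
t* = 2.445

CI: 37.00 ± 2.445 · 1.5509 = 37.00 ± 3.79 = (33.21, 40.79)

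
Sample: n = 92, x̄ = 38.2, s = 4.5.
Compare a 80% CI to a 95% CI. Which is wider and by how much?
95% CI is wider by 0.65

df = 91
80% CI: t* = 1.291, (37.59, 38.81), width = 2 · t* · s/√n = 1.21
95% CI: t* = 1.986, (37.27, 39.13), width = 2 · t* · s/√n = 1.86

The 95% CI is wider by 1.86 - 1.21 = 0.65.
Higher confidence requires a wider interval.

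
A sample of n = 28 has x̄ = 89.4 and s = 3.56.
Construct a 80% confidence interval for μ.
(88.52, 90.28)

t-interval (σ unknown):
df = n - 1 = 27
t* = 1.314 for 80% confidence

Margin of error = t* · s/√n = 1.314 · 3.56/√28 = 0.88

CI: (88.52, 90.28)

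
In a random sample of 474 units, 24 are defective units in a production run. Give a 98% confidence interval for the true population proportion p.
(0.027, 0.074)

Proportion CI:
p̂ = 24/474 = 0.05063
SE = √(p̂(1-p̂)/n) = √(0.05063 · 0.94937 / 474) = 0.01007

z* = 2.326
Margin = z* · SE = 2.326 · 0.01007 = 0.0234

CI: 0.05063 ± 0.0234 = (0.027, 0.074)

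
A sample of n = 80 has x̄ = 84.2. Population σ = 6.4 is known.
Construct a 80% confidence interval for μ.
(83.28, 85.12)

z-interval (σ known):
z* = 1.282 for 80% confidence

Margin of error = z* · σ/√n = 1.282 · 6.4/√80 = 0.92

CI: (84.2 - 0.92, 84.2 + 0.92) = (83.28, 85.12)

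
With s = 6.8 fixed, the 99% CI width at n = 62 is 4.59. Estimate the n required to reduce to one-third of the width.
n ≈ 558

CI width ∝ 1/√n
To reduce width by factor 3, need √n to grow by 3 → need 3² = 9 times as many samples.

Current: n = 62, width = 4.59
New: n = 558, width ≈ 1.49

Width reduced by factor of 4.59/1.49 = 3.08.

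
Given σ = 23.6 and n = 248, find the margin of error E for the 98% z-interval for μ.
Margin of error = 3.49

Margin of error = z* · σ/√n
= 2.326 · 23.6/√248
= 2.326 · 23.6/15.7480
= 3.49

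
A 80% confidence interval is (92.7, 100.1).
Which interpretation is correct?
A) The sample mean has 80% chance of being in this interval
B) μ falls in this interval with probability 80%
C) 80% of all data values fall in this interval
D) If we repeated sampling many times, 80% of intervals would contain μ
D

A) Wrong — x̄ is observed and sits in the interval by construction.
B) Wrong — μ is fixed; the randomness lives in the interval, not in μ.
C) Wrong — a CI is about the parameter μ, not individual data values.
D) Correct — this is the frequentist long-run coverage interpretation.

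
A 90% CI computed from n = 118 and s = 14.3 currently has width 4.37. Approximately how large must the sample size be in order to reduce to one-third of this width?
n ≈ 1062

CI width ∝ 1/√n
To reduce width by factor 3, need √n to grow by 3 → need 3² = 9 times as many samples.

Current: n = 118, width = 4.37
New: n = 1062, width ≈ 1.44

Width reduced by factor of 4.37/1.44 = 3.03.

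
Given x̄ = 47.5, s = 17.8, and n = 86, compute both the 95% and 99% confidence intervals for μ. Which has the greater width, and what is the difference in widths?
99% CI is wider by 2.49

df = 85
95% CI: t* = 1.988, (43.68, 51.32), width = 2 · t* · s/√n = 7.63
99% CI: t* = 2.635, (42.44, 52.56), width = 2 · t* · s/√n = 10.12

The 99% CI is wider by 10.12 - 7.63 = 2.49.
Higher confidence requires a wider interval.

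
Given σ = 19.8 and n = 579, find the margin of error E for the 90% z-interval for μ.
Margin of error = 1.35

Margin of error = z* · σ/√n
= 1.645 · 19.8/√579
= 1.645 · 19.8/24.0624
= 1.35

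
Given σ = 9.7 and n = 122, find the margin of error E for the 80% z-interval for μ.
Margin of error = 1.13

Margin of error = z* · σ/√n
= 1.282 · 9.7/√122
= 1.282 · 9.7/11.0454
= 1.13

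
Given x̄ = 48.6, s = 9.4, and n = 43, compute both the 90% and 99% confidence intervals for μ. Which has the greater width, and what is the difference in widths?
99% CI is wider by 2.92

df = 42
90% CI: t* = 1.682, (46.19, 51.01), width = 2 · t* · s/√n = 4.82
99% CI: t* = 2.698, (44.73, 52.47), width = 2 · t* · s/√n = 7.74

The 99% CI is wider by 7.74 - 4.82 = 2.92.
Higher confidence requires a wider interval.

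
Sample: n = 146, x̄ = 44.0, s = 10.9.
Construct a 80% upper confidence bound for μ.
μ ≤ 44.76

Upper bound (one-sided):
t* = 0.844 (one-sided for 80%)
Upper bound = x̄ + t* · s/√n = 44.0 + 0.844 · 10.9/√146 = 44.76

We are 80% confident that μ ≤ 44.76.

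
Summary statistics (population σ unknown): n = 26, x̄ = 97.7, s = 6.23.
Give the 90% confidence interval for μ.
(95.61, 99.79)

t-interval (σ unknown):
df = n - 1 = 25
t* = 1.708 for 90% confidence

Margin of error = t* · s/√n = 1.708 · 6.23/√26 = 2.09

CI: (95.61, 99.79)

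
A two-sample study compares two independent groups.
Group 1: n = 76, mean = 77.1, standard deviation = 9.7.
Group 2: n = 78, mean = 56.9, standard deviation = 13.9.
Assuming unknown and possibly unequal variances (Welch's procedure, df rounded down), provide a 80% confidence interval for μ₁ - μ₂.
(17.72, 22.68)

Difference: x̄₁ - x̄₂ = 20.20
SE = √(s₁²/n₁ + s₂²/n₂) = √(9.7²/76 + 13.9²/78) = 1.9275
df = 137.85 → 137 (Welch–Satterthwaite, rounded down)
t* = 1.288

CI: 20.20 ± 1.288 · 1.9275 = 20.20 ± 2.48 = (17.72, 22.68)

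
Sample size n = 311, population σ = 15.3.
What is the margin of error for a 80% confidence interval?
Margin of error = 1.11

Margin of error = z* · σ/√n
= 1.282 · 15.3/√311
= 1.282 · 15.3/17.6352
= 1.11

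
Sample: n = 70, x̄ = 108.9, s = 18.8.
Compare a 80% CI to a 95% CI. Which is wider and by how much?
95% CI is wider by 3.15

df = 69
80% CI: t* = 1.294, (105.99, 111.81), width = 2 · t* · s/√n = 5.82
95% CI: t* = 1.995, (104.42, 113.38), width = 2 · t* · s/√n = 8.97

The 95% CI is wider by 8.97 - 5.82 = 3.15.
Higher confidence requires a wider interval.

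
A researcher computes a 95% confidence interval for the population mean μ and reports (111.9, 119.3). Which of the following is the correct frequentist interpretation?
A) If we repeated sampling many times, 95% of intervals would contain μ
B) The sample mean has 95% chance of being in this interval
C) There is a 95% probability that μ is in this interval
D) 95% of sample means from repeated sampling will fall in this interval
A

A) Correct — this is the frequentist long-run coverage interpretation.
B) Wrong — x̄ is observed and sits in the interval by construction.
C) Wrong — μ is fixed; the randomness lives in the interval, not in μ.
D) Wrong — coverage applies to intervals containing μ, not to future x̄ values.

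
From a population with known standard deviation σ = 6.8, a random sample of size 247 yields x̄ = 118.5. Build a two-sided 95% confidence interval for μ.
(117.65, 119.35)

z-interval (σ known):
z* = 1.960 for 95% confidence

Margin of error = z* · σ/√n = 1.960 · 6.8/√247 = 0.85

CI: (118.5 - 0.85, 118.5 + 0.85) = (117.65, 119.35)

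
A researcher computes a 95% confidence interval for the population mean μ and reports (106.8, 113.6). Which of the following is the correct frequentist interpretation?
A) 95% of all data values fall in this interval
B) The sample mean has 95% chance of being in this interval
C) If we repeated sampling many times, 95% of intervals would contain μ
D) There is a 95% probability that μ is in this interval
C

A) Wrong — a CI is about the parameter μ, not individual data values.
B) Wrong — x̄ is observed and sits in the interval by construction.
C) Correct — this is the frequentist long-run coverage interpretation.
D) Wrong — μ is fixed; the randomness lives in the interval, not in μ.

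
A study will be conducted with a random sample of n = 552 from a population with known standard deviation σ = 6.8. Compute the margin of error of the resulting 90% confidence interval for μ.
Margin of error = 0.48

Margin of error = z* · σ/√n
= 1.645 · 6.8/√552
= 1.645 · 6.8/23.4947
= 0.48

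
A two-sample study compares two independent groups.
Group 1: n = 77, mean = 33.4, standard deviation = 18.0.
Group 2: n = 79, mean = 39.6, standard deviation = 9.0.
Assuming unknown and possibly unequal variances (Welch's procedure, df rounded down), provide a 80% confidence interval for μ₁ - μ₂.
(-9.15, -3.25)

Difference: x̄₁ - x̄₂ = -6.20
SE = √(s₁²/n₁ + s₂²/n₂) = √(18.0²/77 + 9.0²/79) = 2.2876
df = 111.12 → 111 (Welch–Satterthwaite, rounded down)
t* = 1.289

CI: -6.20 ± 1.289 · 2.2876 = -6.20 ± 2.95 = (-9.15, -3.25)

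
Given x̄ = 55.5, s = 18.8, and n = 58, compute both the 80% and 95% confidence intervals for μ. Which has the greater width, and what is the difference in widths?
95% CI is wider by 3.48

df = 57
80% CI: t* = 1.297, (52.30, 58.70), width = 2 · t* · s/√n = 6.40
95% CI: t* = 2.002, (50.56, 60.44), width = 2 · t* · s/√n = 9.88

The 95% CI is wider by 9.88 - 6.40 = 3.48.
Higher confidence requires a wider interval.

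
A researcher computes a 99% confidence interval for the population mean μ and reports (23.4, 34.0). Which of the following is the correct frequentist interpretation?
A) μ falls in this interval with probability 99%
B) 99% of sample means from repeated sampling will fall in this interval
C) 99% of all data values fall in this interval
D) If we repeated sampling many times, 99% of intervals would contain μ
D

A) Wrong — μ is fixed; the randomness lives in the interval, not in μ.
B) Wrong — coverage applies to intervals containing μ, not to future x̄ values.
C) Wrong — a CI is about the parameter μ, not individual data values.
D) Correct — this is the frequentist long-run coverage interpretation.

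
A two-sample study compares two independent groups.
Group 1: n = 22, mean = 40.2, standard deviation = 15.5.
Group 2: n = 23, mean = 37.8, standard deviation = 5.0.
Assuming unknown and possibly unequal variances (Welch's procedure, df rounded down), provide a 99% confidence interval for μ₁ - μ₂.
(-7.26, 12.06)

Difference: x̄₁ - x̄₂ = 2.40
SE = √(s₁²/n₁ + s₂²/n₂) = √(15.5²/22 + 5.0²/23) = 3.4652
df = 25.15 → 25 (Welch–Satterthwaite, rounded down)
t* = 2.787

CI: 2.40 ± 2.787 · 3.4652 = 2.40 ± 9.66 = (-7.26, 12.06)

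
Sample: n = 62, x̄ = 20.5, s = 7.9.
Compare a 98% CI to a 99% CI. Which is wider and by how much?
99% CI is wider by 0.55

df = 61
98% CI: t* = 2.389, (18.10, 22.90), width = 2 · t* · s/√n = 4.79
99% CI: t* = 2.659, (17.83, 23.17), width = 2 · t* · s/√n = 5.34

The 99% CI is wider by 5.34 - 4.79 = 0.55.
Higher confidence requires a wider interval.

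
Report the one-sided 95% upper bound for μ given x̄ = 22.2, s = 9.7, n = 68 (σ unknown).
μ ≤ 24.16

Upper bound (one-sided):
t* = 1.668 (one-sided for 95%)
Upper bound = x̄ + t* · s/√n = 22.2 + 1.668 · 9.7/√68 = 24.16

We are 95% confident that μ ≤ 24.16.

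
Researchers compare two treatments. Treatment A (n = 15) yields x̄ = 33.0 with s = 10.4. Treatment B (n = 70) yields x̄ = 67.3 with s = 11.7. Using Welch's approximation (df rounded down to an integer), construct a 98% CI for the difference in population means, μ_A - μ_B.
(-41.89, -26.71)

Difference: x̄₁ - x̄₂ = -34.30
SE = √(s₁²/n₁ + s₂²/n₂) = √(10.4²/15 + 11.7²/70) = 3.0276
df = 22.29 → 22 (Welch–Satterthwaite, rounded down)
t* = 2.508

CI: -34.30 ± 2.508 · 3.0276 = -34.30 ± 7.59 = (-41.89, -26.71)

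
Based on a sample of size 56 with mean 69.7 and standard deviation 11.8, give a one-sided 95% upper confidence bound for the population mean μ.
μ ≤ 72.34

Upper bound (one-sided):
t* = 1.673 (one-sided for 95%)
Upper bound = x̄ + t* · s/√n = 69.7 + 1.673 · 11.8/√56 = 72.34

We are 95% confident that μ ≤ 72.34.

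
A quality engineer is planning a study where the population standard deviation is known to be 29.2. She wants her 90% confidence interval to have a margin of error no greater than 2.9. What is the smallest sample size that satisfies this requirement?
n ≥ 275

For margin E ≤ 2.9:
n ≥ (z* · σ / E)²
n ≥ (1.645 · 29.2 / 2.9)²
n ≥ 274.35

Minimum n = 275 (rounding up)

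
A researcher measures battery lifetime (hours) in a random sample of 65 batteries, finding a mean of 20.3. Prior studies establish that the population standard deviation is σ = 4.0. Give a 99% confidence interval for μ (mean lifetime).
(19.02, 21.58)

z-interval (σ known):
z* = 2.576 for 99% confidence

Margin of error = z* · σ/√n = 2.576 · 4.0/√65 = 1.28

CI: (20.3 - 1.28, 20.3 + 1.28) = (19.02, 21.58)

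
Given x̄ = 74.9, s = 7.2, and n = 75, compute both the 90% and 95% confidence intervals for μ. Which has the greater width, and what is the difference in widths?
95% CI is wider by 0.54

df = 74
90% CI: t* = 1.666, (73.51, 76.29), width = 2 · t* · s/√n = 2.77
95% CI: t* = 1.993, (73.24, 76.56), width = 2 · t* · s/√n = 3.31

The 95% CI is wider by 3.31 - 2.77 = 0.54.
Higher confidence requires a wider interval.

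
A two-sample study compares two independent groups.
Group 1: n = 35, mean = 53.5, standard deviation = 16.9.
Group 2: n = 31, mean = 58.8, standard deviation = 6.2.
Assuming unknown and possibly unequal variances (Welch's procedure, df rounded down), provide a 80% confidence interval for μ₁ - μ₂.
(-9.29, -1.31)

Difference: x̄₁ - x̄₂ = -5.30
SE = √(s₁²/n₁ + s₂²/n₂) = √(16.9²/35 + 6.2²/31) = 3.0660
df = 43.97 → 43 (Welch–Satterthwaite, rounded down)
t* = 1.302

CI: -5.30 ± 1.302 · 3.0660 = -5.30 ± 3.99 = (-9.29, -1.31)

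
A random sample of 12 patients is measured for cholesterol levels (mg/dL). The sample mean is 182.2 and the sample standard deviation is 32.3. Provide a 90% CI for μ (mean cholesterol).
(165.45, 198.95)

t-interval (σ unknown):
df = n - 1 = 11
t* = 1.796 for 90% confidence

Margin of error = t* · s/√n = 1.796 · 32.3/√12 = 16.75

CI: (165.45, 198.95)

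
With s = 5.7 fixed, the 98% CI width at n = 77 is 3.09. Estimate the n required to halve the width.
n ≈ 308

CI width ∝ 1/√n
To reduce width by factor 2, need √n to grow by 2 → need 2² = 4 times as many samples.

Current: n = 77, width = 3.09
New: n = 308, width ≈ 1.52

Width reduced by factor of 3.09/1.52 = 2.03.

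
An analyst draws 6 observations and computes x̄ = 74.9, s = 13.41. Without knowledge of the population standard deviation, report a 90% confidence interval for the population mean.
(63.87, 85.93)

t-interval (σ unknown):
df = n - 1 = 5
t* = 2.015 for 90% confidence

Margin of error = t* · s/√n = 2.015 · 13.41/√6 = 11.03

CI: (63.87, 85.93)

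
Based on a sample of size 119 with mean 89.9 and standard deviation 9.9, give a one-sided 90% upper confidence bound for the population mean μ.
μ ≤ 91.07

Upper bound (one-sided):
t* = 1.289 (one-sided for 90%)
Upper bound = x̄ + t* · s/√n = 89.9 + 1.289 · 9.9/√119 = 91.07

We are 90% confident that μ ≤ 91.07.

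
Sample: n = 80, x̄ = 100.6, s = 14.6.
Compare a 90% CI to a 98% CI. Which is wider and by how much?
98% CI is wider by 2.32

df = 79
90% CI: t* = 1.664, (97.88, 103.32), width = 2 · t* · s/√n = 5.43
98% CI: t* = 2.374, (96.72, 104.48), width = 2 · t* · s/√n = 7.75

The 98% CI is wider by 7.75 - 5.43 = 2.32.
Higher confidence requires a wider interval.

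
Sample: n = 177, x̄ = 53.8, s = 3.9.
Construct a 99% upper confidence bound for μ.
μ ≤ 54.49

Upper bound (one-sided):
t* = 2.348 (one-sided for 99%)
Upper bound = x̄ + t* · s/√n = 53.8 + 2.348 · 3.9/√177 = 54.49

We are 99% confident that μ ≤ 54.49.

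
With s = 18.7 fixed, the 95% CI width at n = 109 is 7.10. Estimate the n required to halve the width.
n ≈ 436

CI width ∝ 1/√n
To reduce width by factor 2, need √n to grow by 2 → need 2² = 4 times as many samples.

Current: n = 109, width = 7.10
New: n = 436, width ≈ 3.52

Width reduced by factor of 7.10/3.52 = 2.02.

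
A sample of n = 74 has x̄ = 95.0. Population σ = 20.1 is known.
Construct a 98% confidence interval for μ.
(89.57, 100.43)

z-interval (σ known):
z* = 2.326 for 98% confidence

Margin of error = z* · σ/√n = 2.326 · 20.1/√74 = 5.43

CI: (95.0 - 5.43, 95.0 + 5.43) = (89.57, 100.43)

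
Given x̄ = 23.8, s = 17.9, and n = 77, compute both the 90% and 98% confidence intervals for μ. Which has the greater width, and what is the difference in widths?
98% CI is wider by 2.90

df = 76
90% CI: t* = 1.665, (20.40, 27.20), width = 2 · t* · s/√n = 6.79
98% CI: t* = 2.376, (18.95, 28.65), width = 2 · t* · s/√n = 9.69

The 98% CI is wider by 9.69 - 6.79 = 2.90.
Higher confidence requires a wider interval.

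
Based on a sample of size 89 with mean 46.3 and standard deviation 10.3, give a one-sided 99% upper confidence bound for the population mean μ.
μ ≤ 48.89

Upper bound (one-sided):
t* = 2.369 (one-sided for 99%)
Upper bound = x̄ + t* · s/√n = 46.3 + 2.369 · 10.3/√89 = 48.89

We are 99% confident that μ ≤ 48.89.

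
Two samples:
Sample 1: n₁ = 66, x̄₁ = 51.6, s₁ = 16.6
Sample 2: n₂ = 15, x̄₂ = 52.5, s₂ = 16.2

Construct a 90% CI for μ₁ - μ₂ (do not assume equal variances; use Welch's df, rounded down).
(-8.91, 7.11)

Difference: x̄₁ - x̄₂ = -0.90
SE = √(s₁²/n₁ + s₂²/n₂) = √(16.6²/66 + 16.2²/15) = 4.6552
df = 21.22 → 21 (Welch–Satterthwaite, rounded down)
t* = 1.721

CI: -0.90 ± 1.721 · 4.6552 = -0.90 ± 8.01 = (-8.91, 7.11)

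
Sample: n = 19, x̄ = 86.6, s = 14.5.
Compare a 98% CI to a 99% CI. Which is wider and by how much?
99% CI is wider by 2.17

df = 18
98% CI: t* = 2.552, (78.11, 95.09), width = 2 · t* · s/√n = 16.98
99% CI: t* = 2.878, (77.03, 96.17), width = 2 · t* · s/√n = 19.15

The 99% CI is wider by 19.15 - 16.98 = 2.17.
Higher confidence requires a wider interval.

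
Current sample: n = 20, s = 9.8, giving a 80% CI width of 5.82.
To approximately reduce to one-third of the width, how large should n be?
n ≈ 180

CI width ∝ 1/√n
To reduce width by factor 3, need √n to grow by 3 → need 3² = 9 times as many samples.

Current: n = 20, width = 5.82
New: n = 180, width ≈ 1.88

Width reduced by factor of 5.82/1.88 = 3.10.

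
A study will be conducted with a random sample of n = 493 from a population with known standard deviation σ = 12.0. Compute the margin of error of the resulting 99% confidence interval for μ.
Margin of error = 1.39

Margin of error = z* · σ/√n
= 2.576 · 12.0/√493
= 2.576 · 12.0/22.2036
= 1.39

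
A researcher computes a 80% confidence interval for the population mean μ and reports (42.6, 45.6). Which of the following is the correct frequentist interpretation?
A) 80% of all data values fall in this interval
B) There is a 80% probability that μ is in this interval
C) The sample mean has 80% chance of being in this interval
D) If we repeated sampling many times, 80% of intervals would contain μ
D

A) Wrong — a CI is about the parameter μ, not individual data values.
B) Wrong — μ is fixed; the randomness lives in the interval, not in μ.
C) Wrong — x̄ is observed and sits in the interval by construction.
D) Correct — this is the frequentist long-run coverage interpretation.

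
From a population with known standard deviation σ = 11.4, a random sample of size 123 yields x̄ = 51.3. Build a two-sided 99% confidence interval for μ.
(48.65, 53.95)

z-interval (σ known):
z* = 2.576 for 99% confidence

Margin of error = z* · σ/√n = 2.576 · 11.4/√123 = 2.65

CI: (51.3 - 2.65, 51.3 + 2.65) = (48.65, 53.95)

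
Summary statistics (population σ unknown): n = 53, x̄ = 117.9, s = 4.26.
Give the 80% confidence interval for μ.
(117.14, 118.66)

t-interval (σ unknown):
df = n - 1 = 52
t* = 1.298 for 80% confidence

Margin of error = t* · s/√n = 1.298 · 4.26/√53 = 0.76

CI: (117.14, 118.66)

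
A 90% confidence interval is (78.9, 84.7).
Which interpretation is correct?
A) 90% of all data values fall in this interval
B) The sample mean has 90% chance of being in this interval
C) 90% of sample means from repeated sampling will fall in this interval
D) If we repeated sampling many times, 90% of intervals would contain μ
D

A) Wrong — a CI is about the parameter μ, not individual data values.
B) Wrong — x̄ is observed and sits in the interval by construction.
C) Wrong — coverage applies to intervals containing μ, not to future x̄ values.
D) Correct — this is the frequentist long-run coverage interpretation.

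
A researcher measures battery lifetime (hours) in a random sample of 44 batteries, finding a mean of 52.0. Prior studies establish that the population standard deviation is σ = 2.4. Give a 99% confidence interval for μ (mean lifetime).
(51.07, 52.93)

z-interval (σ known):
z* = 2.576 for 99% confidence

Margin of error = z* · σ/√n = 2.576 · 2.4/√44 = 0.93

CI: (52.0 - 0.93, 52.0 + 0.93) = (51.07, 52.93)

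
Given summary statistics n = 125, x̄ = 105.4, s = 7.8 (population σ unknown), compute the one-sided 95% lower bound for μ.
μ ≥ 104.24

Lower bound (one-sided):
t* = 1.657 (one-sided for 95%)
Lower bound = x̄ - t* · s/√n = 105.4 - 1.657 · 7.8/√125 = 104.24

We are 95% confident that μ ≥ 104.24.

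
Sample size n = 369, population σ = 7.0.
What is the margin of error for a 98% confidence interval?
Margin of error = 0.85

Margin of error = z* · σ/√n
= 2.326 · 7.0/√369
= 2.326 · 7.0/19.2094
= 0.85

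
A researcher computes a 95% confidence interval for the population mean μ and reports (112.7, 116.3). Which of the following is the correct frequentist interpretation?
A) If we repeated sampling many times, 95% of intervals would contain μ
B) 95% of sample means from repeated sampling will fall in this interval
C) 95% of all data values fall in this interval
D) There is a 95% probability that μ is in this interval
A

A) Correct — this is the frequentist long-run coverage interpretation.
B) Wrong — coverage applies to intervals containing μ, not to future x̄ values.
C) Wrong — a CI is about the parameter μ, not individual data values.
D) Wrong — μ is fixed; the randomness lives in the interval, not in μ.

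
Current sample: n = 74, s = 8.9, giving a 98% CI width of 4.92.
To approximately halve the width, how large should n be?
n ≈ 296

CI width ∝ 1/√n
To reduce width by factor 2, need √n to grow by 2 → need 2² = 4 times as many samples.

Current: n = 74, width = 4.92
New: n = 296, width ≈ 2.42

Width reduced by factor of 4.92/2.42 = 2.03.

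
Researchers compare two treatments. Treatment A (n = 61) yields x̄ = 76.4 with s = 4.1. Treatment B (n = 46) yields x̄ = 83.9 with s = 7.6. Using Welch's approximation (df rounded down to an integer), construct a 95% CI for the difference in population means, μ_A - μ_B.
(-9.97, -5.03)

Difference: x̄₁ - x̄₂ = -7.50
SE = √(s₁²/n₁ + s₂²/n₂) = √(4.1²/61 + 7.6²/46) = 1.2374
df = 64.59 → 64 (Welch–Satterthwaite, rounded down)
t* = 1.998

CI: -7.50 ± 1.998 · 1.2374 = -7.50 ± 2.47 = (-9.97, -5.03)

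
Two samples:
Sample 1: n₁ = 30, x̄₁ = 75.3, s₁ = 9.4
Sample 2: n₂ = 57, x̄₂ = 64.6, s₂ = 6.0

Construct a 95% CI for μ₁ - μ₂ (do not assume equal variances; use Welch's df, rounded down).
(6.88, 14.52)

Difference: x̄₁ - x̄₂ = 10.70
SE = √(s₁²/n₁ + s₂²/n₂) = √(9.4²/30 + 6.0²/57) = 1.8913
df = 41.78 → 41 (Welch–Satterthwaite, rounded down)
t* = 2.020

CI: 10.70 ± 2.020 · 1.8913 = 10.70 ± 3.82 = (6.88, 14.52)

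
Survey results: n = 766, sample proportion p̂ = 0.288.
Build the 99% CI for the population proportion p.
(0.246, 0.330)

Proportion CI:
SE = √(p̂(1-p̂)/n) = √(0.288 · 0.712 / 766) = 0.01636

z* = 2.576
Margin = z* · SE = 2.576 · 0.01636 = 0.0421

CI: 0.288 ± 0.0421 = (0.246, 0.330)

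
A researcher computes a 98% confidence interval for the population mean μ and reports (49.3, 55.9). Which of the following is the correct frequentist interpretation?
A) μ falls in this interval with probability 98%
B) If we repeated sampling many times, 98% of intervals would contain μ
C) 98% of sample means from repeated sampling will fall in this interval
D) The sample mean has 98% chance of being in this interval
B

A) Wrong — μ is fixed; the randomness lives in the interval, not in μ.
B) Correct — this is the frequentist long-run coverage interpretation.
C) Wrong — coverage applies to intervals containing μ, not to future x̄ values.
D) Wrong — x̄ is observed and sits in the interval by construction.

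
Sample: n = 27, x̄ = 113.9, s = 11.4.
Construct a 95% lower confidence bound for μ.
μ ≥ 110.16

Lower bound (one-sided):
t* = 1.706 (one-sided for 95%)
Lower bound = x̄ - t* · s/√n = 113.9 - 1.706 · 11.4/√27 = 110.16

We are 95% confident that μ ≥ 110.16.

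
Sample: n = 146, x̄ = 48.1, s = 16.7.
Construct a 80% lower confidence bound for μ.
μ ≥ 46.93

Lower bound (one-sided):
t* = 0.844 (one-sided for 80%)
Lower bound = x̄ - t* · s/√n = 48.1 - 0.844 · 16.7/√146 = 46.93

We are 80% confident that μ ≥ 46.93.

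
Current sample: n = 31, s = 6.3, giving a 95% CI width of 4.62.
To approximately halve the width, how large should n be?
n ≈ 124

CI width ∝ 1/√n
To reduce width by factor 2, need √n to grow by 2 → need 2² = 4 times as many samples.

Current: n = 31, width = 4.62
New: n = 124, width ≈ 2.24

Width reduced by factor of 4.62/2.24 = 2.06.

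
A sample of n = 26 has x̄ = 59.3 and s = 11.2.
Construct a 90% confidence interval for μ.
(55.55, 63.05)

t-interval (σ unknown):
df = n - 1 = 25
t* = 1.708 for 90% confidence

Margin of error = t* · s/√n = 1.708 · 11.2/√26 = 3.75

CI: (55.55, 63.05)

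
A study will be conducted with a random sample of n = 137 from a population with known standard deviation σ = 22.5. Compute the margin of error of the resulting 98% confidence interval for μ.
Margin of error = 4.47

Margin of error = z* · σ/√n
= 2.326 · 22.5/√137
= 2.326 · 22.5/11.7047
= 4.47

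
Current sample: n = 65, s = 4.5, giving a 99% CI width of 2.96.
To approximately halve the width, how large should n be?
n ≈ 260

CI width ∝ 1/√n
To reduce width by factor 2, need √n to grow by 2 → need 2² = 4 times as many samples.

Current: n = 65, width = 2.96
New: n = 260, width ≈ 1.45

Width reduced by factor of 2.96/1.45 = 2.04.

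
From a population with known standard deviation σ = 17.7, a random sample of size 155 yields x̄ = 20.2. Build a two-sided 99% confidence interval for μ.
(16.54, 23.86)

z-interval (σ known):
z* = 2.576 for 99% confidence

Margin of error = z* · σ/√n = 2.576 · 17.7/√155 = 3.66

CI: (20.2 - 3.66, 20.2 + 3.66) = (16.54, 23.86)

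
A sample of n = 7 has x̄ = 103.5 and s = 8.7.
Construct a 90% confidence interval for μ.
(97.11, 109.89)

t-interval (σ unknown):
df = n - 1 = 6
t* = 1.943 for 90% confidence

Margin of error = t* · s/√n = 1.943 · 8.7/√7 = 6.39

CI: (97.11, 109.89)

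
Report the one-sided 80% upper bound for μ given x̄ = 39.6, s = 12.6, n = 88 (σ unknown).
μ ≤ 40.74

Upper bound (one-sided):
t* = 0.846 (one-sided for 80%)
Upper bound = x̄ + t* · s/√n = 39.6 + 0.846 · 12.6/√88 = 40.74

We are 80% confident that μ ≤ 40.74.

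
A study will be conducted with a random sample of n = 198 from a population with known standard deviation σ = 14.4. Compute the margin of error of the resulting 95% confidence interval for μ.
Margin of error = 2.01

Margin of error = z* · σ/√n
= 1.960 · 14.4/√198
= 1.960 · 14.4/14.0712
= 2.01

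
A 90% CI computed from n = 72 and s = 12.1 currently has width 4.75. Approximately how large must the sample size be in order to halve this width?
n ≈ 288

CI width ∝ 1/√n
To reduce width by factor 2, need √n to grow by 2 → need 2² = 4 times as many samples.

Current: n = 72, width = 4.75
New: n = 288, width ≈ 2.35

Width reduced by factor of 4.75/2.35 = 2.02.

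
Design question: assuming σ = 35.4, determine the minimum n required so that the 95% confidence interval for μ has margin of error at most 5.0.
n ≥ 193

For margin E ≤ 5.0:
n ≥ (z* · σ / E)²
n ≥ (1.960 · 35.4 / 5.0)²
n ≥ 192.57

Minimum n = 193 (rounding up)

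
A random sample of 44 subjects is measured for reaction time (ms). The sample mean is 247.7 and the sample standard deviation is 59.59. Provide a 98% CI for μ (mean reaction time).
(226.00, 269.40)

t-interval (σ unknown):
df = n - 1 = 43
t* = 2.416 for 98% confidence

Margin of error = t* · s/√n = 2.416 · 59.59/√44 = 21.70

CI: (226.00, 269.40)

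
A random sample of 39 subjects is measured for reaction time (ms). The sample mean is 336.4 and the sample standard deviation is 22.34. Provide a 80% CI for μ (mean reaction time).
(331.74, 341.06)

t-interval (σ unknown):
df = n - 1 = 38
t* = 1.304 for 80% confidence

Margin of error = t* · s/√n = 1.304 · 22.34/√39 = 4.66

CI: (331.74, 341.06)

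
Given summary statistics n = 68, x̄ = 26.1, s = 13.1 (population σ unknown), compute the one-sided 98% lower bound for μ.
μ ≥ 22.77

Lower bound (one-sided):
t* = 2.095 (one-sided for 98%)
Lower bound = x̄ - t* · s/√n = 26.1 - 2.095 · 13.1/√68 = 22.77

We are 98% confident that μ ≥ 22.77.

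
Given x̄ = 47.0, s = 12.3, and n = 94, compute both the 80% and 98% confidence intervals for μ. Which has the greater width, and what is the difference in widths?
98% CI is wider by 2.73

df = 93
80% CI: t* = 1.291, (45.36, 48.64), width = 2 · t* · s/√n = 3.28
98% CI: t* = 2.367, (44.00, 50.00), width = 2 · t* · s/√n = 6.01

The 98% CI is wider by 6.01 - 3.28 = 2.73.
Higher confidence requires a wider interval.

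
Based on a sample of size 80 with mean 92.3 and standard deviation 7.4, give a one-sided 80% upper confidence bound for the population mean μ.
μ ≤ 93.00

Upper bound (one-sided):
t* = 0.846 (one-sided for 80%)
Upper bound = x̄ + t* · s/√n = 92.3 + 0.846 · 7.4/√80 = 93.00

We are 80% confident that μ ≤ 93.00.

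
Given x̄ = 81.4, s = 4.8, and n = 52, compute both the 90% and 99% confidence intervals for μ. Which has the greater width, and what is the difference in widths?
99% CI is wider by 1.33

df = 51
90% CI: t* = 1.675, (80.29, 82.51), width = 2 · t* · s/√n = 2.23
99% CI: t* = 2.676, (79.62, 83.18), width = 2 · t* · s/√n = 3.56

The 99% CI is wider by 3.56 - 2.23 = 1.33.
Higher confidence requires a wider interval.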